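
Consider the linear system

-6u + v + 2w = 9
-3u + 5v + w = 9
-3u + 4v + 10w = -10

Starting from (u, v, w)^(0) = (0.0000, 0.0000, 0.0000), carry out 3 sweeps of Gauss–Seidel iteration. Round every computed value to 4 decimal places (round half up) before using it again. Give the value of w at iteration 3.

Iteration 1:
  u = (9 - (1)·0.0000 - (2)·0.0000) / (-6) = -1.5000
  v = (9 - (-3)·-1.5000 - (1)·0.0000) / (5) = 0.9000
  w = (-10 - (-3)·-1.5000 - (4)·0.9000) / (10) = -1.8100
Iteration 2:
  u = (9 - (1)·0.9000 - (2)·-1.8100) / (-6) = -1.9533
  v = (9 - (-3)·-1.9533 - (1)·-1.8100) / (5) = 0.9900
  w = (-10 - (-3)·-1.9533 - (4)·0.9900) / (10) = -1.9820
Iteration 3:
  u = (9 - (1)·0.9900 - (2)·-1.9820) / (-6) = -1.9957
  v = (9 - (-3)·-1.9957 - (1)·-1.9820) / (5) = 0.9990
  w = (-10 - (-3)·-1.9957 - (4)·0.9990) / (10) = -1.9983

-1.9983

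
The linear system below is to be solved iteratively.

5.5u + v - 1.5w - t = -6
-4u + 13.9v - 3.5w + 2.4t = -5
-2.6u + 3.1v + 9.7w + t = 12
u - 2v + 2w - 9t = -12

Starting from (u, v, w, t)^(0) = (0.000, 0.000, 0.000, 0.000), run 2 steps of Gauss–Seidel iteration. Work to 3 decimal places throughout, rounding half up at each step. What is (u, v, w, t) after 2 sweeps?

Iteration 1:
  u = (-6 - (1)·0.000 - (-1.5)·0.000 - (-1)·0.000) / (5.5) = -1.091
  v = (-5 - (-4)·-1.091 - (-3.5)·0.000 - (2.4)·0.000) / (13.9) = -0.674
  w = (12 - (-2.6)·-1.091 - (3.1)·-0.674 - (1)·0.000) / (9.7) = 1.160
  t = (-12 - (1)·-1.091 - (-2)·-0.674 - (2)·1.160) / (-9) = 1.620
Iteration 2:
  u = (-6 - (1)·-0.674 - (-1.5)·1.160 - (-1)·1.620) / (5.5) = -0.357
  v = (-5 - (-4)·-0.357 - (-3.5)·1.160 - (2.4)·1.620) / (13.9) = -0.450
  w = (12 - (-2.6)·-0.357 - (3.1)·-0.450 - (1)·1.620) / (9.7) = 1.118
  t = (-12 - (1)·-0.357 - (-2)·-0.450 - (2)·1.118) / (-9) = 1.642

(-0.357, -0.450, 1.118, 1.642)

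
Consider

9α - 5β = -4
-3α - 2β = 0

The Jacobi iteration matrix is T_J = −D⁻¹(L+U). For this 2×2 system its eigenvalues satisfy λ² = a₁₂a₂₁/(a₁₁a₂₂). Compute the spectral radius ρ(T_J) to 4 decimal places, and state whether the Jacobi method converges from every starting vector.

0.9129

a₁₂a₂₁/(a₁₁a₂₂) = (-5)·(-3) / ((9)·(-2)) = -0.833333
ρ = √|-0.833333| = √0.833333 = 0.9129
ρ < 1, so Jacobi converges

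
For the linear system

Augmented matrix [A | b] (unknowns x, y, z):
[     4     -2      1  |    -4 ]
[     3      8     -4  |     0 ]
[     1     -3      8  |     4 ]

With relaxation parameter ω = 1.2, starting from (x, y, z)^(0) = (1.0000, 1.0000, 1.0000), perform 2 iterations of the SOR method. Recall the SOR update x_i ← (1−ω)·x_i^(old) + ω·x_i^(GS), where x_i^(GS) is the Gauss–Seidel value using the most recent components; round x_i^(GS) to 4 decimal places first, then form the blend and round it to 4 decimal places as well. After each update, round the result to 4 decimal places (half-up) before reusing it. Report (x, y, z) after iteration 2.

(-0.7333, 0.7316, 0.8457)

Iteration 1:
  x: GS value = (-4 - (-2)·1.0000 - (1)·1.0000) / (4) = -0.7500;  x ← (1−ω)·1.0000 + ω·-0.7500 = -1.1000
  y: GS value = (0 - (3)·-1.1000 - (-4)·1.0000) / (8) = 0.9125;  y ← (1−ω)·1.0000 + ω·0.9125 = 0.8950
  z: GS value = (4 - (1)·-1.1000 - (-3)·0.8950) / (8) = 0.9731;  z ← (1−ω)·1.0000 + ω·0.9731 = 0.9677
Iteration 2:
  x: GS value = (-4 - (-2)·0.8950 - (1)·0.9677) / (4) = -0.7944;  x ← (1−ω)·-1.1000 + ω·-0.7944 = -0.7333
  y: GS value = (0 - (3)·-0.7333 - (-4)·0.9677) / (8) = 0.7588;  y ← (1−ω)·0.8950 + ω·0.7588 = 0.7316
  z: GS value = (4 - (1)·-0.7333 - (-3)·0.7316) / (8) = 0.8660;  z ← (1−ω)·0.9677 + ω·0.8660 = 0.8457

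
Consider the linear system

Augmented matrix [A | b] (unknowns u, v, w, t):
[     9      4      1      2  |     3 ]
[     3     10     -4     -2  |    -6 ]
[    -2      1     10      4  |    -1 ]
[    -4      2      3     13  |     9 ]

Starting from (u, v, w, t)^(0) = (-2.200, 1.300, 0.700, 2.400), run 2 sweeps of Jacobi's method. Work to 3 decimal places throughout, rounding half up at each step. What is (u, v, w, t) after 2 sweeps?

(0.227, -1.064, -0.215, 0.679)

Iteration 1:
  u = (3 - (4)·1.300 - (1)·0.700 - (2)·2.400) / (9) = -0.856
  v = (-6 - (3)·-2.200 - (-4)·0.700 - (-2)·2.400) / (10) = 0.820
  w = (-1 - (-2)·-2.200 - (1)·1.300 - (4)·2.400) / (10) = -1.630
  t = (9 - (-4)·-2.200 - (2)·1.300 - (3)·0.700) / (13) = -0.346
Iteration 2:
  u = (3 - (4)·0.820 - (1)·-1.630 - (2)·-0.346) / (9) = 0.227
  v = (-6 - (3)·-0.856 - (-4)·-1.630 - (-2)·-0.346) / (10) = -1.064
  w = (-1 - (-2)·-0.856 - (1)·0.820 - (4)·-0.346) / (10) = -0.215
  t = (9 - (-4)·-0.856 - (2)·0.820 - (3)·-1.630) / (13) = 0.679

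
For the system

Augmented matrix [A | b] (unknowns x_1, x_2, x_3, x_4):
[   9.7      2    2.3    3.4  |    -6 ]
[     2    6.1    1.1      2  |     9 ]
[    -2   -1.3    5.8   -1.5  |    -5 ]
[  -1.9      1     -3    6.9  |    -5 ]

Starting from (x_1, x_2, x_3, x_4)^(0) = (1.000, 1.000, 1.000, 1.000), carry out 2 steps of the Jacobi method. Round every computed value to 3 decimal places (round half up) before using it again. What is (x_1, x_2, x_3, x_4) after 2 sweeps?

(-0.687, 1.997, -1.247, -1.221)

Iteration 1:
  x_1 = (-6 - (2)·1.000 - (2.3)·1.000 - (3.4)·1.000) / (9.7) = -1.412
  x_2 = (9 - (2)·1.000 - (1.1)·1.000 - (2)·1.000) / (6.1) = 0.639
  x_3 = (-5 - (-2)·1.000 - (-1.3)·1.000 - (-1.5)·1.000) / (5.8) = -0.034
  x_4 = (-5 - (-1.9)·1.000 - (1)·1.000 - (-3)·1.000) / (6.9) = -0.159
Iteration 2:
  x_1 = (-6 - (2)·0.639 - (2.3)·-0.034 - (3.4)·-0.159) / (9.7) = -0.687
  x_2 = (9 - (2)·-1.412 - (1.1)·-0.034 - (2)·-0.159) / (6.1) = 1.997
  x_3 = (-5 - (-2)·-1.412 - (-1.3)·0.639 - (-1.5)·-0.159) / (5.8) = -1.247
  x_4 = (-5 - (-1.9)·-1.412 - (1)·0.639 - (-3)·-0.034) / (6.9) = -1.221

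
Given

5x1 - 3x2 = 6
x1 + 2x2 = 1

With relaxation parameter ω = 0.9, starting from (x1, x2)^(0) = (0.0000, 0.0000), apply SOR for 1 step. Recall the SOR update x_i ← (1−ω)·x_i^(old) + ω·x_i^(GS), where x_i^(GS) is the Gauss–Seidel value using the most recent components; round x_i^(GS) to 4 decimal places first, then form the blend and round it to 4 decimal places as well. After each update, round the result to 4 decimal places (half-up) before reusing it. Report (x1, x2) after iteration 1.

(1.0800, -0.0360)

Iteration 1:
  x1: GS value = (6 - (-3)·0.0000) / (5) = 1.2000;  x1 ← (1−ω)·0.0000 + ω·1.2000 = 1.0800
  x2: GS value = (1 - (1)·1.0800) / (2) = -0.0400;  x2 ← (1−ω)·0.0000 + ω·-0.0400 = -0.0360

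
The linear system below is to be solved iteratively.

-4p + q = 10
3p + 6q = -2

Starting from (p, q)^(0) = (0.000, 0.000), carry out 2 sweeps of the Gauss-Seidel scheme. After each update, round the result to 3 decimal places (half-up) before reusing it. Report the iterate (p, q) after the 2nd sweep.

(-2.271, 0.802)

Iteration 1:
  p = (10 - (1)·0.000) / (-4) = -2.500
  q = (-2 - (3)·-2.500) / (6) = 0.917
Iteration 2:
  p = (10 - (1)·0.917) / (-4) = -2.271
  q = (-2 - (3)·-2.271) / (6) = 0.802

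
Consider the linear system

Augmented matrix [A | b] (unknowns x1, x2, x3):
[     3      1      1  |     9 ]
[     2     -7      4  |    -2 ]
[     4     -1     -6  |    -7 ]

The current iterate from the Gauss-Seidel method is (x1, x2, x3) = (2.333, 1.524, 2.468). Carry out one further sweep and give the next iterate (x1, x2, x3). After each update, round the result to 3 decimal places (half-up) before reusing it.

One sweep:
  x1 = (9 - (1)·1.524 - (1)·2.468) / (3) = 1.669
  x2 = (-2 - (2)·1.669 - (4)·2.468) / (-7) = 2.173
  x3 = (-7 - (4)·1.669 - (-1)·2.173) / (-6) = 1.917

(1.669, 2.173, 1.917)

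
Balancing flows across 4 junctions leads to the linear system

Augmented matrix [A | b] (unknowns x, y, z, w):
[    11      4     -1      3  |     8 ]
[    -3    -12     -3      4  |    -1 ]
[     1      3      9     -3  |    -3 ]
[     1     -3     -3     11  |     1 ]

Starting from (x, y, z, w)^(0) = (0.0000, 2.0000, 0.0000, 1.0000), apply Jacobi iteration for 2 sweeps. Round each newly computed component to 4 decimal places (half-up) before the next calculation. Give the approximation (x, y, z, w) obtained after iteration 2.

(0.3416, 0.5303, -0.2298, 0.0475)

Iteration 1:
  x = (8 - (4)·2.0000 - (-1)·0.0000 - (3)·1.0000) / (11) = -0.2727
  y = (-1 - (-3)·0.0000 - (-3)·0.0000 - (4)·1.0000) / (-12) = 0.4167
  z = (-3 - (1)·0.0000 - (3)·2.0000 - (-3)·1.0000) / (9) = -0.6667
  w = (1 - (1)·0.0000 - (-3)·2.0000 - (-3)·0.0000) / (11) = 0.6364
Iteration 2:
  x = (8 - (4)·0.4167 - (-1)·-0.6667 - (3)·0.6364) / (11) = 0.3416
  y = (-1 - (-3)·-0.2727 - (-3)·-0.6667 - (4)·0.6364) / (-12) = 0.5303
  z = (-3 - (1)·-0.2727 - (3)·0.4167 - (-3)·0.6364) / (9) = -0.2298
  w = (1 - (1)·-0.2727 - (-3)·0.4167 - (-3)·-0.6667) / (11) = 0.0475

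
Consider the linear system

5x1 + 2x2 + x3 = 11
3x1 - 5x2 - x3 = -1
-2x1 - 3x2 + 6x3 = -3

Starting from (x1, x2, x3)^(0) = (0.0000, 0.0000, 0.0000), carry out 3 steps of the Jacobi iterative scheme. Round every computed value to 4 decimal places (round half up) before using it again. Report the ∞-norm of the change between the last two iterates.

Iteration 1:
  x1 = (11 - (2)·0.0000 - (1)·0.0000) / (5) = 2.2000
  x2 = (-1 - (3)·0.0000 - (-1)·0.0000) / (-5) = 0.2000
  x3 = (-3 - (-2)·0.0000 - (-3)·0.0000) / (6) = -0.5000
Iteration 2:
  x1 = (11 - (2)·0.2000 - (1)·-0.5000) / (5) = 2.2200
  x2 = (-1 - (3)·2.2000 - (-1)·-0.5000) / (-5) = 1.6200
  x3 = (-3 - (-2)·2.2000 - (-3)·0.2000) / (6) = 0.3333
Iteration 3:
  x1 = (11 - (2)·1.6200 - (1)·0.3333) / (5) = 1.4853
  x2 = (-1 - (3)·2.2200 - (-1)·0.3333) / (-5) = 1.4653
  x3 = (-3 - (-2)·2.2200 - (-3)·1.6200) / (6) = 1.0500
Change: (-0.7347, -0.1547, 0.7167) → max |·| = 0.7347

0.7347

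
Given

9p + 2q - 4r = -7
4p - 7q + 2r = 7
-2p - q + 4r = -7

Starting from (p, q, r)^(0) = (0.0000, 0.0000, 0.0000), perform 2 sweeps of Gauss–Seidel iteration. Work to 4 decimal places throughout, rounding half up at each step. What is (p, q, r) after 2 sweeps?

Iteration 1:
  p = (-7 - (2)·0.0000 - (-4)·0.0000) / (9) = -0.7778
  q = (7 - (4)·-0.7778 - (2)·0.0000) / (-7) = -1.4445
  r = (-7 - (-2)·-0.7778 - (-1)·-1.4445) / (4) = -2.5000
Iteration 2:
  p = (-7 - (2)·-1.4445 - (-4)·-2.5000) / (9) = -1.5679
  q = (7 - (4)·-1.5679 - (2)·-2.5000) / (-7) = -2.6102
  r = (-7 - (-2)·-1.5679 - (-1)·-2.6102) / (4) = -3.1865

(-1.5679, -2.6102, -3.1865)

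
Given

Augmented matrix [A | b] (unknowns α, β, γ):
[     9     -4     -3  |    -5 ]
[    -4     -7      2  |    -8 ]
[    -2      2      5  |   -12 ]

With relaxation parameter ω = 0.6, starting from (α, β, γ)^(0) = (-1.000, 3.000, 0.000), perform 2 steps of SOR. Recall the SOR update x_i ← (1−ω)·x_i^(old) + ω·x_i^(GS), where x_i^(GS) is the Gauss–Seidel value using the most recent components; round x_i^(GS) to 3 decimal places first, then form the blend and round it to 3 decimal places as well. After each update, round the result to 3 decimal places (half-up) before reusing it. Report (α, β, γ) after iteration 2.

Iteration 1:
  α: GS value = (-5 - (-4)·3.000 - (-3)·0.000) / (9) = 0.778;  α ← (1−ω)·-1.000 + ω·0.778 = 0.067
  β: GS value = (-8 - (-4)·0.067 - (2)·0.000) / (-7) = 1.105;  β ← (1−ω)·3.000 + ω·1.105 = 1.863
  γ: GS value = (-12 - (-2)·0.067 - (2)·1.863) / (5) = -3.118;  γ ← (1−ω)·0.000 + ω·-3.118 = -1.871
Iteration 2:
  α: GS value = (-5 - (-4)·1.863 - (-3)·-1.871) / (9) = -0.351;  α ← (1−ω)·0.067 + ω·-0.351 = -0.184
  β: GS value = (-8 - (-4)·-0.184 - (2)·-1.871) / (-7) = 0.713;  β ← (1−ω)·1.863 + ω·0.713 = 1.173
  γ: GS value = (-12 - (-2)·-0.184 - (2)·1.173) / (5) = -2.943;  γ ← (1−ω)·-1.871 + ω·-2.943 = -2.514

(-0.184, 1.173, -2.514)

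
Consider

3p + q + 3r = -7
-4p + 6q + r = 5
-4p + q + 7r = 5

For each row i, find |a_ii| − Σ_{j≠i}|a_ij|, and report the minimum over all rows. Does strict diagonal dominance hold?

row 1: |3| − (1+3) = -1
row 2: |6| − (4+1) = 1
row 3: |7| − (4+1) = 2
minimum over rows = -1 → not strictly diagonally dominant

-1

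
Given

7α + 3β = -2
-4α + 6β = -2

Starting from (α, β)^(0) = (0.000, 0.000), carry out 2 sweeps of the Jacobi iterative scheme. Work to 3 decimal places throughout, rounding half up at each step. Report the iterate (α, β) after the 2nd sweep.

(-0.143, -0.524)

Iteration 1:
  α = (-2 - (3)·0.000) / (7) = -0.286
  β = (-2 - (-4)·0.000) / (6) = -0.333
Iteration 2:
  α = (-2 - (3)·-0.333) / (7) = -0.143
  β = (-2 - (-4)·-0.286) / (6) = -0.524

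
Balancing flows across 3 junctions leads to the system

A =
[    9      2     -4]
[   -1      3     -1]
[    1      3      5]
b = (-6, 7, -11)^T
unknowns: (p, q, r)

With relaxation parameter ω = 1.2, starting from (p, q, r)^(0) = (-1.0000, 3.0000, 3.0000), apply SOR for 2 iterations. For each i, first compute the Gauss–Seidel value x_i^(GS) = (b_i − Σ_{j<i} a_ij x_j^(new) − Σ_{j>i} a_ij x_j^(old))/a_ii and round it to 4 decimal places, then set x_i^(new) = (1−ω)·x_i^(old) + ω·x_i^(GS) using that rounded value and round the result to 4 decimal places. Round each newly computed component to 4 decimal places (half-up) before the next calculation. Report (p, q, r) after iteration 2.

(-4.8579, -2.1566, 1.2373)

Iteration 1:
  p: GS value = (-6 - (2)·3.0000 - (-4)·3.0000) / (9) = 0.0000;  p ← (1−ω)·-1.0000 + ω·0.0000 = 0.2000
  q: GS value = (7 - (-1)·0.2000 - (-1)·3.0000) / (3) = 3.4000;  q ← (1−ω)·3.0000 + ω·3.4000 = 3.4800
  r: GS value = (-11 - (1)·0.2000 - (3)·3.4800) / (5) = -4.3280;  r ← (1−ω)·3.0000 + ω·-4.3280 = -5.7936
Iteration 2:
  p: GS value = (-6 - (2)·3.4800 - (-4)·-5.7936) / (9) = -4.0149;  p ← (1−ω)·0.2000 + ω·-4.0149 = -4.8579
  q: GS value = (7 - (-1)·-4.8579 - (-1)·-5.7936) / (3) = -1.2172;  q ← (1−ω)·3.4800 + ω·-1.2172 = -2.1566
  r: GS value = (-11 - (1)·-4.8579 - (3)·-2.1566) / (5) = 0.0655;  r ← (1−ω)·-5.7936 + ω·0.0655 = 1.2373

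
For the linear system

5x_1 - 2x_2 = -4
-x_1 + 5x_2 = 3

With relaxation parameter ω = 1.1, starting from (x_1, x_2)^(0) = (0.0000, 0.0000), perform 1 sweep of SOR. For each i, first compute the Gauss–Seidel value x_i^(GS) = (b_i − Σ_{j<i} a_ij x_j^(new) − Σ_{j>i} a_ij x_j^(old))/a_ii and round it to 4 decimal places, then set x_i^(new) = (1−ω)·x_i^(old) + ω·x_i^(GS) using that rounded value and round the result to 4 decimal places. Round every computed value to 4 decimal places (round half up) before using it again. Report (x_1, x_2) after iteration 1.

(-0.8800, 0.4664)

Iteration 1:
  x_1: GS value = (-4 - (-2)·0.0000) / (5) = -0.8000;  x_1 ← (1−ω)·0.0000 + ω·-0.8000 = -0.8800
  x_2: GS value = (3 - (-1)·-0.8800) / (5) = 0.4240;  x_2 ← (1−ω)·0.0000 + ω·0.4240 = 0.4664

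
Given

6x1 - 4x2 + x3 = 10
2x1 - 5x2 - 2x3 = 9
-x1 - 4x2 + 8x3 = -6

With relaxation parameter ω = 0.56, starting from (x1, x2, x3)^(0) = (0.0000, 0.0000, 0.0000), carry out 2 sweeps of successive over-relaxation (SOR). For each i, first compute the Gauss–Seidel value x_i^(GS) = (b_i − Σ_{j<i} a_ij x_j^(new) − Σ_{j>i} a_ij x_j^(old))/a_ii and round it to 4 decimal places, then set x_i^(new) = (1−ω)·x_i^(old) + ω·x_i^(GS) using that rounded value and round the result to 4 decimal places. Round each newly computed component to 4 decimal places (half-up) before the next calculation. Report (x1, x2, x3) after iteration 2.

Iteration 1:
  x1: GS value = (10 - (-4)·0.0000 - (1)·0.0000) / (6) = 1.6667;  x1 ← (1−ω)·0.0000 + ω·1.6667 = 0.9334
  x2: GS value = (9 - (2)·0.9334 - (-2)·0.0000) / (-5) = -1.4266;  x2 ← (1−ω)·0.0000 + ω·-1.4266 = -0.7989
  x3: GS value = (-6 - (-1)·0.9334 - (-4)·-0.7989) / (8) = -1.0328;  x3 ← (1−ω)·0.0000 + ω·-1.0328 = -0.5784
Iteration 2:
  x1: GS value = (10 - (-4)·-0.7989 - (1)·-0.5784) / (6) = 1.2305;  x1 ← (1−ω)·0.9334 + ω·1.2305 = 1.0998
  x2: GS value = (9 - (2)·1.0998 - (-2)·-0.5784) / (-5) = -1.1287;  x2 ← (1−ω)·-0.7989 + ω·-1.1287 = -0.9836
  x3: GS value = (-6 - (-1)·1.0998 - (-4)·-0.9836) / (8) = -1.1043;  x3 ← (1−ω)·-0.5784 + ω·-1.1043 = -0.8729

(1.0998, -0.9836, -0.8729)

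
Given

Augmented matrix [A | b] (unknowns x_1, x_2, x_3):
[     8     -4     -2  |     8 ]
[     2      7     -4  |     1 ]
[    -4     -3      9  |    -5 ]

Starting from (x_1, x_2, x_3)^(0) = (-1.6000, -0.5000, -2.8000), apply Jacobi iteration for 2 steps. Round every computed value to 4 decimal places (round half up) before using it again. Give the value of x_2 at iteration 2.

Iteration 1:
  x_1 = (8 - (-4)·-0.5000 - (-2)·-2.8000) / (8) = 0.0500
  x_2 = (1 - (2)·-1.6000 - (-4)·-2.8000) / (7) = -1.0000
  x_3 = (-5 - (-4)·-1.6000 - (-3)·-0.5000) / (9) = -1.4333
Iteration 2:
  x_1 = (8 - (-4)·-1.0000 - (-2)·-1.4333) / (8) = 0.1417
  x_2 = (1 - (2)·0.0500 - (-4)·-1.4333) / (7) = -0.6905
  x_3 = (-5 - (-4)·0.0500 - (-3)·-1.0000) / (9) = -0.8667

-0.6905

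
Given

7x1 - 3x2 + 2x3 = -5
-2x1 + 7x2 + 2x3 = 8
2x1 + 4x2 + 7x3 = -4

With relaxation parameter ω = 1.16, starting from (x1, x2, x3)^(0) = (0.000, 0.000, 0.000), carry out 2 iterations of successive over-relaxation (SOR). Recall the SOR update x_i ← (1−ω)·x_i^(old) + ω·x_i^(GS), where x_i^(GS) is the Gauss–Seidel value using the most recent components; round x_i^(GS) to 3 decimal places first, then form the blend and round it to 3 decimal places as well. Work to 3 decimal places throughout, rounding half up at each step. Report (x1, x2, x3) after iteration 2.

(0.186, 1.579, -1.598)

Iteration 1:
  x1: GS value = (-5 - (-3)·0.000 - (2)·0.000) / (7) = -0.714;  x1 ← (1−ω)·0.000 + ω·-0.714 = -0.828
  x2: GS value = (8 - (-2)·-0.828 - (2)·0.000) / (7) = 0.906;  x2 ← (1−ω)·0.000 + ω·0.906 = 1.051
  x3: GS value = (-4 - (2)·-0.828 - (4)·1.051) / (7) = -0.935;  x3 ← (1−ω)·0.000 + ω·-0.935 = -1.085
Iteration 2:
  x1: GS value = (-5 - (-3)·1.051 - (2)·-1.085) / (7) = 0.046;  x1 ← (1−ω)·-0.828 + ω·0.046 = 0.186
  x2: GS value = (8 - (-2)·0.186 - (2)·-1.085) / (7) = 1.506;  x2 ← (1−ω)·1.051 + ω·1.506 = 1.579
  x3: GS value = (-4 - (2)·0.186 - (4)·1.579) / (7) = -1.527;  x3 ← (1−ω)·-1.085 + ω·-1.527 = -1.598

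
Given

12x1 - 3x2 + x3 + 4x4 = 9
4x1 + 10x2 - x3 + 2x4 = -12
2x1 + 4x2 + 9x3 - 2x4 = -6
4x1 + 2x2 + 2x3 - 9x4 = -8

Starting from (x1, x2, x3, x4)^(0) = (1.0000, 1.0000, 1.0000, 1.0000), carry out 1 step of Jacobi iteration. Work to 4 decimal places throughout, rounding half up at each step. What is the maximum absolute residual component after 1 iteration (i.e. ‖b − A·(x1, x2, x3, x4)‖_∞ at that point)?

13.1889

Iteration 1:
  x1 = (9 - (-3)·1.0000 - (1)·1.0000 - (4)·1.0000) / (12) = 0.5833
  x2 = (-12 - (4)·1.0000 - (-1)·1.0000 - (2)·1.0000) / (10) = -1.7000
  x3 = (-6 - (2)·1.0000 - (4)·1.0000 - (-2)·1.0000) / (9) = -1.1111
  x4 = (-8 - (4)·1.0000 - (2)·1.0000 - (2)·1.0000) / (-9) = 1.7778
Residual b − A·x = (-9.0997, -1.9999, 13.1889, 11.2892); ∞-norm = 13.1889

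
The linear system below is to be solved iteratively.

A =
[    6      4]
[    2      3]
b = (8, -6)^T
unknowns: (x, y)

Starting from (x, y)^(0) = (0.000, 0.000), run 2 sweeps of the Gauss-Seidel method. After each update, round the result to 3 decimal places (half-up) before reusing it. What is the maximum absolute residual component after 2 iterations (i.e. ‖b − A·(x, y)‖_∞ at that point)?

5.138

Iteration 1:
  x = (8 - (4)·0.000) / (6) = 1.333
  y = (-6 - (2)·1.333) / (3) = -2.889
Iteration 2:
  x = (8 - (4)·-2.889) / (6) = 3.259
  y = (-6 - (2)·3.259) / (3) = -4.173
Residual b − A·x = (5.138, 0.001); ∞-norm = 5.138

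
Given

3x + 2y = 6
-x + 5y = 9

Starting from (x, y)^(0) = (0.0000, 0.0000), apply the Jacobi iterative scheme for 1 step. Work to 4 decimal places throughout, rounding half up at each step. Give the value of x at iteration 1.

Iteration 1:
  x = (6 - (2)·0.0000) / (3) = 2.0000
  y = (9 - (-1)·0.0000) / (5) = 1.8000

2.0000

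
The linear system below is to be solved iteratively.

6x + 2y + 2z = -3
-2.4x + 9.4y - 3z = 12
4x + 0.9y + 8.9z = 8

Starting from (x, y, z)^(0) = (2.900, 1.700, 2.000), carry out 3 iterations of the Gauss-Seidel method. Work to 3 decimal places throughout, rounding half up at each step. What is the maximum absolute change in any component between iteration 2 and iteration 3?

Iteration 1:
  x = (-3 - (2)·1.700 - (2)·2.000) / (6) = -1.733
  y = (12 - (-2.4)·-1.733 - (-3)·2.000) / (9.4) = 1.472
  z = (8 - (4)·-1.733 - (0.9)·1.472) / (8.9) = 1.529
Iteration 2:
  x = (-3 - (2)·1.472 - (2)·1.529) / (6) = -1.500
  y = (12 - (-2.4)·-1.500 - (-3)·1.529) / (9.4) = 1.382
  z = (8 - (4)·-1.500 - (0.9)·1.382) / (8.9) = 1.433
Iteration 3:
  x = (-3 - (2)·1.382 - (2)·1.433) / (6) = -1.438
  y = (12 - (-2.4)·-1.438 - (-3)·1.433) / (9.4) = 1.367
  z = (8 - (4)·-1.438 - (0.9)·1.367) / (8.9) = 1.407
Change: (0.062, -0.015, -0.026) → max |·| = 0.062

0.062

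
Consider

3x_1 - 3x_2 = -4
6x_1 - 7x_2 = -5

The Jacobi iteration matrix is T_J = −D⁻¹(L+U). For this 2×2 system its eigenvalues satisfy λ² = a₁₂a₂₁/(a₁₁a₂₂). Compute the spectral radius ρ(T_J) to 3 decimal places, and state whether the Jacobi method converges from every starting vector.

a₁₂a₂₁/(a₁₁a₂₂) = (-3)·(6) / ((3)·(-7)) = 0.857143
ρ = √|0.857143| = √0.857143 = 0.926
ρ < 1, so Jacobi converges

0.926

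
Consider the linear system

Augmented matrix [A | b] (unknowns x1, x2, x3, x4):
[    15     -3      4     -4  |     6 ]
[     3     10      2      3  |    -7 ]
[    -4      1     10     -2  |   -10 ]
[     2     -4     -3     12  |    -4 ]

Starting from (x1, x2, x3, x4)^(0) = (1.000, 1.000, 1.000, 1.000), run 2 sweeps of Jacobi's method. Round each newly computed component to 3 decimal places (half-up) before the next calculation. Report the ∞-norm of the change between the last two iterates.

Iteration 1:
  x1 = (6 - (-3)·1.000 - (4)·1.000 - (-4)·1.000) / (15) = 0.600
  x2 = (-7 - (3)·1.000 - (2)·1.000 - (3)·1.000) / (10) = -1.500
  x3 = (-10 - (-4)·1.000 - (1)·1.000 - (-2)·1.000) / (10) = -0.500
  x4 = (-4 - (2)·1.000 - (-4)·1.000 - (-3)·1.000) / (12) = 0.083
Iteration 2:
  x1 = (6 - (-3)·-1.500 - (4)·-0.500 - (-4)·0.083) / (15) = 0.255
  x2 = (-7 - (3)·0.600 - (2)·-0.500 - (3)·0.083) / (10) = -0.805
  x3 = (-10 - (-4)·0.600 - (1)·-1.500 - (-2)·0.083) / (10) = -0.593
  x4 = (-4 - (2)·0.600 - (-4)·-1.500 - (-3)·-0.500) / (12) = -1.058
Change: (-0.345, 0.695, -0.093, -1.141) → max |·| = 1.141

1.141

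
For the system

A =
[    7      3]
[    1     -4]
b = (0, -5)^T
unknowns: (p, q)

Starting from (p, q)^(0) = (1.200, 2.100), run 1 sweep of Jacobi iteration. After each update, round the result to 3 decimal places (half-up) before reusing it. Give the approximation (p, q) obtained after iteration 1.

Iteration 1:
  p = (0 - (3)·2.100) / (7) = -0.900
  q = (-5 - (1)·1.200) / (-4) = 1.550

(-0.900, 1.550)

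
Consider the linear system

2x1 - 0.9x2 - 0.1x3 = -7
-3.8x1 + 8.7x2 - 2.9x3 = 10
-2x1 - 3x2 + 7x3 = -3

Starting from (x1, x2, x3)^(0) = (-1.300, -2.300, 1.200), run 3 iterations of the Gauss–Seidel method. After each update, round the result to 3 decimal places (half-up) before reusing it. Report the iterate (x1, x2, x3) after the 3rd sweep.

Iteration 1:
  x1 = (-7 - (-0.9)·-2.300 - (-0.1)·1.200) / (2) = -4.475
  x2 = (10 - (-3.8)·-4.475 - (-2.9)·1.200) / (8.7) = -0.405
  x3 = (-3 - (-2)·-4.475 - (-3)·-0.405) / (7) = -1.881
Iteration 2:
  x1 = (-7 - (-0.9)·-0.405 - (-0.1)·-1.881) / (2) = -3.776
  x2 = (10 - (-3.8)·-3.776 - (-2.9)·-1.881) / (8.7) = -1.127
  x3 = (-3 - (-2)·-3.776 - (-3)·-1.127) / (7) = -1.990
Iteration 3:
  x1 = (-7 - (-0.9)·-1.127 - (-0.1)·-1.990) / (2) = -4.107
  x2 = (10 - (-3.8)·-4.107 - (-2.9)·-1.990) / (8.7) = -1.308
  x3 = (-3 - (-2)·-4.107 - (-3)·-1.308) / (7) = -2.163

(-4.107, -1.308, -2.163)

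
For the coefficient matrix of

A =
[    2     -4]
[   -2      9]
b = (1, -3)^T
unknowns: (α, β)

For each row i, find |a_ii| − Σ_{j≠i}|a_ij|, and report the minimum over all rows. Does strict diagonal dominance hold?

row 1: |2| − (4) = -2
row 2: |9| − (2) = 7
minimum over rows = -2 → not strictly diagonally dominant

-2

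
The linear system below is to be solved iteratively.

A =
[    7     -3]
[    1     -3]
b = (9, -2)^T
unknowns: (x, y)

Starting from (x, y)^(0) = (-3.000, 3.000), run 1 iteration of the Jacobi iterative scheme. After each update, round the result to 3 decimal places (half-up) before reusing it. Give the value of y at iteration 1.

-0.333

Iteration 1:
  x = (9 - (-3)·3.000) / (7) = 2.571
  y = (-2 - (1)·-3.000) / (-3) = -0.333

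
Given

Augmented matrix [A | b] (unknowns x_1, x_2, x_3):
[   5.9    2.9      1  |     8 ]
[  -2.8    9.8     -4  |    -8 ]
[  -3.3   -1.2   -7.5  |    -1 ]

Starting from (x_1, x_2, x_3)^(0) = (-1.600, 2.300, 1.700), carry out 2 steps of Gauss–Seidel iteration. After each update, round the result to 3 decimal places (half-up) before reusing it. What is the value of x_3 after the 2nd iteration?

-0.425

Iteration 1:
  x_1 = (8 - (2.9)·2.300 - (1)·1.700) / (5.9) = -0.063
  x_2 = (-8 - (-2.8)·-0.063 - (-4)·1.700) / (9.8) = -0.140
  x_3 = (-1 - (-3.3)·-0.063 - (-1.2)·-0.140) / (-7.5) = 0.183
Iteration 2:
  x_1 = (8 - (2.9)·-0.140 - (1)·0.183) / (5.9) = 1.394
  x_2 = (-8 - (-2.8)·1.394 - (-4)·0.183) / (9.8) = -0.343
  x_3 = (-1 - (-3.3)·1.394 - (-1.2)·-0.343) / (-7.5) = -0.425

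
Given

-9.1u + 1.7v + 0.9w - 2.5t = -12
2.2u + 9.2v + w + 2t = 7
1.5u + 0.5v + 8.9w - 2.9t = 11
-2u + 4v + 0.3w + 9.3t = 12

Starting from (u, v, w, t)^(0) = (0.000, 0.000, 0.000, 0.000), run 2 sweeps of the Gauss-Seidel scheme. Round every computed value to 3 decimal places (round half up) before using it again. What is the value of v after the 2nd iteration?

0.090

Iteration 1:
  u = (-12 - (1.7)·0.000 - (0.9)·0.000 - (-2.5)·0.000) / (-9.1) = 1.319
  v = (7 - (2.2)·1.319 - (1)·0.000 - (2)·0.000) / (9.2) = 0.445
  w = (11 - (1.5)·1.319 - (0.5)·0.445 - (-2.9)·0.000) / (8.9) = 0.989
  t = (12 - (-2)·1.319 - (4)·0.445 - (0.3)·0.989) / (9.3) = 1.351
Iteration 2:
  u = (-12 - (1.7)·0.445 - (0.9)·0.989 - (-2.5)·1.351) / (-9.1) = 1.128
  v = (7 - (2.2)·1.128 - (1)·0.989 - (2)·1.351) / (9.2) = 0.090
  w = (11 - (1.5)·1.128 - (0.5)·0.090 - (-2.9)·1.351) / (8.9) = 1.481
  t = (12 - (-2)·1.128 - (4)·0.090 - (0.3)·1.481) / (9.3) = 1.446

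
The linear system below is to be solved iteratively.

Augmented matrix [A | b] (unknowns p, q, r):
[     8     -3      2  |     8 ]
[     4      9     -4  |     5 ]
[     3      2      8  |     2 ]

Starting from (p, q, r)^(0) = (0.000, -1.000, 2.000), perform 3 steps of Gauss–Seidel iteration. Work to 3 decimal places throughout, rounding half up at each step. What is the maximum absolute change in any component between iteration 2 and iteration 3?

0.561

Iteration 1:
  p = (8 - (-3)·-1.000 - (2)·2.000) / (8) = 0.125
  q = (5 - (4)·0.125 - (-4)·2.000) / (9) = 1.389
  r = (2 - (3)·0.125 - (2)·1.389) / (8) = -0.144
Iteration 2:
  p = (8 - (-3)·1.389 - (2)·-0.144) / (8) = 1.557
  q = (5 - (4)·1.557 - (-4)·-0.144) / (9) = -0.200
  r = (2 - (3)·1.557 - (2)·-0.200) / (8) = -0.284
Iteration 3:
  p = (8 - (-3)·-0.200 - (2)·-0.284) / (8) = 0.996
  q = (5 - (4)·0.996 - (-4)·-0.284) / (9) = -0.013
  r = (2 - (3)·0.996 - (2)·-0.013) / (8) = -0.120
Change: (-0.561, 0.187, 0.164) → max |·| = 0.561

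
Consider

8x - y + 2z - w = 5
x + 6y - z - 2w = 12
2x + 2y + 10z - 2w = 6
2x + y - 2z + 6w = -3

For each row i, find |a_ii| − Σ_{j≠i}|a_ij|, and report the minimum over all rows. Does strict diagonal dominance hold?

row 1: |8| − (1+2+1) = 4
row 2: |6| − (1+1+2) = 2
row 3: |10| − (2+2+2) = 4
row 4: |6| − (2+1+2) = 1
minimum over rows = 1 → strictly diagonally dominant (convergence guaranteed)

1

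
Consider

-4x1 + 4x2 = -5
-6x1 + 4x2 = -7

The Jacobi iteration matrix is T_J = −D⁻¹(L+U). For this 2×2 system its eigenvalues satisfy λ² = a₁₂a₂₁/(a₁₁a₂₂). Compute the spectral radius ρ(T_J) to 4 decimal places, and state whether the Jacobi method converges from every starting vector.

1.2247

a₁₂a₂₁/(a₁₁a₂₂) = (4)·(-6) / ((-4)·(4)) = 1.500000
ρ = √|1.500000| = √1.500000 = 1.2247
ρ > 1, so Jacobi diverges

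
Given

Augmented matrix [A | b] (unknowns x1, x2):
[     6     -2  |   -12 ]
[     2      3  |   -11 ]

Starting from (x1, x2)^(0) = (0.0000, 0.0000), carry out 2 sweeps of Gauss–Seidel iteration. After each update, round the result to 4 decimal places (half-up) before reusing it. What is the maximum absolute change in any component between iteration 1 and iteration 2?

0.7778

Iteration 1:
  x1 = (-12 - (-2)·0.0000) / (6) = -2.0000
  x2 = (-11 - (2)·-2.0000) / (3) = -2.3333
Iteration 2:
  x1 = (-12 - (-2)·-2.3333) / (6) = -2.7778
  x2 = (-11 - (2)·-2.7778) / (3) = -1.8148
Change: (-0.7778, 0.5185) → max |·| = 0.7778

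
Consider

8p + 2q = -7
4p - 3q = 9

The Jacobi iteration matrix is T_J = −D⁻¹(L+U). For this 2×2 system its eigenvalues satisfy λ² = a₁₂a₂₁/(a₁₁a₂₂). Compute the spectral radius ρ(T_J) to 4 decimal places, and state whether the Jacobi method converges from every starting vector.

a₁₂a₂₁/(a₁₁a₂₂) = (2)·(4) / ((8)·(-3)) = -0.333333
ρ = √|-0.333333| = √0.333333 = 0.5774
ρ < 1, so Jacobi converges

0.5774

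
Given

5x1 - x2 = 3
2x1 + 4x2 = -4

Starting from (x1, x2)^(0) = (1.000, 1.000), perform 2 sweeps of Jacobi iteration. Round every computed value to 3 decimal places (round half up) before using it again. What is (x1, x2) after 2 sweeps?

(0.300, -1.400)

Iteration 1:
  x1 = (3 - (-1)·1.000) / (5) = 0.800
  x2 = (-4 - (2)·1.000) / (4) = -1.500
Iteration 2:
  x1 = (3 - (-1)·-1.500) / (5) = 0.300
  x2 = (-4 - (2)·0.800) / (4) = -1.400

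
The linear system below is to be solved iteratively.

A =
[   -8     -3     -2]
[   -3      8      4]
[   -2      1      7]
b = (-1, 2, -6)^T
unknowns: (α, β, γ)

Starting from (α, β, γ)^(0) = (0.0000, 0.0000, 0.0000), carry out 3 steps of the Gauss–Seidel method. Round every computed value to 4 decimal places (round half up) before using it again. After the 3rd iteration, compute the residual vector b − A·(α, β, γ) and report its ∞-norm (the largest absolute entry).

Iteration 1:
  α = (-1 - (-3)·0.0000 - (-2)·0.0000) / (-8) = 0.1250
  β = (2 - (-3)·0.1250 - (4)·0.0000) / (8) = 0.2969
  γ = (-6 - (-2)·0.1250 - (1)·0.2969) / (7) = -0.8638
Iteration 2:
  α = (-1 - (-3)·0.2969 - (-2)·-0.8638) / (-8) = 0.2296
  β = (2 - (-3)·0.2296 - (4)·-0.8638) / (8) = 0.7680
  γ = (-6 - (-2)·0.2296 - (1)·0.7680) / (7) = -0.9013
Iteration 3:
  α = (-1 - (-3)·0.7680 - (-2)·-0.9013) / (-8) = 0.0623
  β = (2 - (-3)·0.0623 - (4)·-0.9013) / (8) = 0.7240
  γ = (-6 - (-2)·0.0623 - (1)·0.7240) / (7) = -0.9428
Residual b − A·x = (-0.2152, 0.1661, 0.0002); ∞-norm = 0.2152

0.2152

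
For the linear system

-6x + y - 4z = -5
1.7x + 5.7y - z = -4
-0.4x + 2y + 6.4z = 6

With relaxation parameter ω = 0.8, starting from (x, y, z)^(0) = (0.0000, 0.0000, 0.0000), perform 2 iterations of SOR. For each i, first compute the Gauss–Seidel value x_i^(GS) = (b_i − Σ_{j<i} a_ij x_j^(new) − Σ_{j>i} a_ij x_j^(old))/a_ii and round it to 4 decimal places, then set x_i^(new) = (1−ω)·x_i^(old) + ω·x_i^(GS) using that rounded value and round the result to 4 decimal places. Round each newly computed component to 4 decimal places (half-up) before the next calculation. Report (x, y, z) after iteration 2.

(0.1901, -0.6156, 1.1061)

Iteration 1:
  x: GS value = (-5 - (1)·0.0000 - (-4)·0.0000) / (-6) = 0.8333;  x ← (1−ω)·0.0000 + ω·0.8333 = 0.6666
  y: GS value = (-4 - (1.7)·0.6666 - (-1)·0.0000) / (5.7) = -0.9006;  y ← (1−ω)·0.0000 + ω·-0.9006 = -0.7205
  z: GS value = (6 - (-0.4)·0.6666 - (2)·-0.7205) / (6.4) = 1.2043;  z ← (1−ω)·0.0000 + ω·1.2043 = 0.9634
Iteration 2:
  x: GS value = (-5 - (1)·-0.7205 - (-4)·0.9634) / (-6) = 0.0710;  x ← (1−ω)·0.6666 + ω·0.0710 = 0.1901
  y: GS value = (-4 - (1.7)·0.1901 - (-1)·0.9634) / (5.7) = -0.5894;  y ← (1−ω)·-0.7205 + ω·-0.5894 = -0.6156
  z: GS value = (6 - (-0.4)·0.1901 - (2)·-0.6156) / (6.4) = 1.1418;  z ← (1−ω)·0.9634 + ω·1.1418 = 1.1061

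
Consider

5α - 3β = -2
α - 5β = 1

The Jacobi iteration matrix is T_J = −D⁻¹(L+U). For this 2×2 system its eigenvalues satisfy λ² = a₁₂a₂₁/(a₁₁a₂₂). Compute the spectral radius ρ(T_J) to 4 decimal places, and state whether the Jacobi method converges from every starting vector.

a₁₂a₂₁/(a₁₁a₂₂) = (-3)·(1) / ((5)·(-5)) = 0.120000
ρ = √|0.120000| = √0.120000 = 0.3464
ρ < 1, so Jacobi converges

0.3464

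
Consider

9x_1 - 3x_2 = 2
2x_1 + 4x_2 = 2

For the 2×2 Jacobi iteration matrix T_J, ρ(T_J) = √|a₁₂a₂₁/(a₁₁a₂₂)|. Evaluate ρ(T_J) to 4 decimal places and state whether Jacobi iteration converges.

0.4082

a₁₂a₂₁/(a₁₁a₂₂) = (-3)·(2) / ((9)·(4)) = -0.166667
ρ = √|-0.166667| = √0.166667 = 0.4082
ρ < 1, so Jacobi converges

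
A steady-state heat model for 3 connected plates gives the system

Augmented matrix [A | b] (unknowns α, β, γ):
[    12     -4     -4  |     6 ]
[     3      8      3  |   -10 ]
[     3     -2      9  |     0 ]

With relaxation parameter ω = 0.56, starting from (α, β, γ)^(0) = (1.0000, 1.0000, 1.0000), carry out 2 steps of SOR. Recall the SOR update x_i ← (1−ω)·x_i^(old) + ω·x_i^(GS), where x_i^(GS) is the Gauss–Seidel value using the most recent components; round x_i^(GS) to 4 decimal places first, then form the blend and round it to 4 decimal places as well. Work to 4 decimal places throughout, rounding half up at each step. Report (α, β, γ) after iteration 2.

Iteration 1:
  α: GS value = (6 - (-4)·1.0000 - (-4)·1.0000) / (12) = 1.1667;  α ← (1−ω)·1.0000 + ω·1.1667 = 1.0934
  β: GS value = (-10 - (3)·1.0934 - (3)·1.0000) / (8) = -2.0350;  β ← (1−ω)·1.0000 + ω·-2.0350 = -0.6996
  γ: GS value = (0 - (3)·1.0934 - (-2)·-0.6996) / (9) = -0.5199;  γ ← (1−ω)·1.0000 + ω·-0.5199 = 0.1489
Iteration 2:
  α: GS value = (6 - (-4)·-0.6996 - (-4)·0.1489) / (12) = 0.3164;  α ← (1−ω)·1.0934 + ω·0.3164 = 0.6583
  β: GS value = (-10 - (3)·0.6583 - (3)·0.1489) / (8) = -1.5527;  β ← (1−ω)·-0.6996 + ω·-1.5527 = -1.1773
  γ: GS value = (0 - (3)·0.6583 - (-2)·-1.1773) / (9) = -0.4811;  γ ← (1−ω)·0.1489 + ω·-0.4811 = -0.2039

(0.6583, -1.1773, -0.2039)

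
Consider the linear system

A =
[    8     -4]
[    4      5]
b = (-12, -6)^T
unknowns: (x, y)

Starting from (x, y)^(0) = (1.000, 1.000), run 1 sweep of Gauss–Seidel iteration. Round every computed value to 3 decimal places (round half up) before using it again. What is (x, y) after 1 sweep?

Iteration 1:
  x = (-12 - (-4)·1.000) / (8) = -1.000
  y = (-6 - (4)·-1.000) / (5) = -0.400

(-1.000, -0.400)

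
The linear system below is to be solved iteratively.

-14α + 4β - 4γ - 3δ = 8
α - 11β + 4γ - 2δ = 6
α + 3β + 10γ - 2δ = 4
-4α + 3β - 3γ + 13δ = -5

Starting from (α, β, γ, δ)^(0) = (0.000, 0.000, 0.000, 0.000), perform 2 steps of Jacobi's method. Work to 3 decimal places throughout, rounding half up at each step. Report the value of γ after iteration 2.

0.544

Iteration 1:
  α = (8 - (4)·0.000 - (-4)·0.000 - (-3)·0.000) / (-14) = -0.571
  β = (6 - (1)·0.000 - (4)·0.000 - (-2)·0.000) / (-11) = -0.545
  γ = (4 - (1)·0.000 - (3)·0.000 - (-2)·0.000) / (10) = 0.400
  δ = (-5 - (-4)·0.000 - (3)·0.000 - (-3)·0.000) / (13) = -0.385
Iteration 2:
  α = (8 - (4)·-0.545 - (-4)·0.400 - (-3)·-0.385) / (-14) = -0.759
  β = (6 - (1)·-0.571 - (4)·0.400 - (-2)·-0.385) / (-11) = -0.382
  γ = (4 - (1)·-0.571 - (3)·-0.545 - (-2)·-0.385) / (10) = 0.544
  δ = (-5 - (-4)·-0.571 - (3)·-0.545 - (-3)·0.400) / (13) = -0.342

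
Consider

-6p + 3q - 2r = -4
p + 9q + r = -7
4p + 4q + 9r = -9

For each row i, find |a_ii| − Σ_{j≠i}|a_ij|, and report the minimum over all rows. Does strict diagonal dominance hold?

row 1: |-6| − (3+2) = 1
row 2: |9| − (1+1) = 7
row 3: |9| − (4+4) = 1
minimum over rows = 1 → strictly diagonally dominant (convergence guaranteed)

1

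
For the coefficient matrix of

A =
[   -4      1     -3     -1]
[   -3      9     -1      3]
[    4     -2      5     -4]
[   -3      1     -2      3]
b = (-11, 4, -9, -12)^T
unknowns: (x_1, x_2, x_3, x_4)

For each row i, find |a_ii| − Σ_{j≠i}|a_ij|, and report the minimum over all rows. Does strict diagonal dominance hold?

row 1: |-4| − (1+3+1) = -1
row 2: |9| − (3+1+3) = 2
row 3: |5| − (4+2+4) = -5
row 4: |3| − (3+1+2) = -3
minimum over rows = -5 → not strictly diagonally dominant

-5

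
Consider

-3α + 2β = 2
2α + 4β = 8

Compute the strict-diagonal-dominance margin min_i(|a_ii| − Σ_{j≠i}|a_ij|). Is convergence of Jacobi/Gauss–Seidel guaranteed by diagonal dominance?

row 1: |-3| − (2) = 1
row 2: |4| − (2) = 2
minimum over rows = 1 → strictly diagonally dominant (convergence guaranteed)

1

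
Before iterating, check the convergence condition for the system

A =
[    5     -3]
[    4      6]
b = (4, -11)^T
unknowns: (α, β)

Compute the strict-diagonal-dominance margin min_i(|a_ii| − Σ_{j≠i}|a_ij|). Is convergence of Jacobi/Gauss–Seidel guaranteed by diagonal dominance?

row 1: |5| − (3) = 2
row 2: |6| − (4) = 2
minimum over rows = 2 → strictly diagonally dominant (convergence guaranteed)

2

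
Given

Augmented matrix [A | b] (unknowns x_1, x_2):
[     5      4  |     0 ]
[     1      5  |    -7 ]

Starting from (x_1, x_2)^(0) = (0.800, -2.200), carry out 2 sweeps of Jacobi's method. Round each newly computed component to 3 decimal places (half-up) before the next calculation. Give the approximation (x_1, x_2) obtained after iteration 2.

Iteration 1:
  x_1 = (0 - (4)·-2.200) / (5) = 1.760
  x_2 = (-7 - (1)·0.800) / (5) = -1.560
Iteration 2:
  x_1 = (0 - (4)·-1.560) / (5) = 1.248
  x_2 = (-7 - (1)·1.760) / (5) = -1.752

(1.248, -1.752)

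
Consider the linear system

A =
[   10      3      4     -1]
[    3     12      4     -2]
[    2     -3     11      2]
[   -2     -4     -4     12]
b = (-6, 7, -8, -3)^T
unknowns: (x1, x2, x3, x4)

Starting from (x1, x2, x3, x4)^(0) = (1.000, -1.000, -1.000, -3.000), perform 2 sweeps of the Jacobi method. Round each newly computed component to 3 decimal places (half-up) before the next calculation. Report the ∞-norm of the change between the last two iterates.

Iteration 1:
  x1 = (-6 - (3)·-1.000 - (4)·-1.000 - (-1)·-3.000) / (10) = -0.200
  x2 = (7 - (3)·1.000 - (4)·-1.000 - (-2)·-3.000) / (12) = 0.167
  x3 = (-8 - (2)·1.000 - (-3)·-1.000 - (2)·-3.000) / (11) = -0.636
  x4 = (-3 - (-2)·1.000 - (-4)·-1.000 - (-4)·-1.000) / (12) = -0.750
Iteration 2:
  x1 = (-6 - (3)·0.167 - (4)·-0.636 - (-1)·-0.750) / (10) = -0.471
  x2 = (7 - (3)·-0.200 - (4)·-0.636 - (-2)·-0.750) / (12) = 0.720
  x3 = (-8 - (2)·-0.200 - (-3)·0.167 - (2)·-0.750) / (11) = -0.509
  x4 = (-3 - (-2)·-0.200 - (-4)·0.167 - (-4)·-0.636) / (12) = -0.440
Change: (-0.271, 0.553, 0.127, 0.310) → max |·| = 0.553

0.553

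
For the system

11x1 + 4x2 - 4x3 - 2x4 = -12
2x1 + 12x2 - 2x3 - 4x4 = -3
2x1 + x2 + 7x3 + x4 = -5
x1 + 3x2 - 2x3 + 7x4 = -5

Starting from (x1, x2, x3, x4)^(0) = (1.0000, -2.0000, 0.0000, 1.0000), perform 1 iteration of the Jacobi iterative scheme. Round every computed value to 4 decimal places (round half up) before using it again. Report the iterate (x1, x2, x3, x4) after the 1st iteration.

Iteration 1:
  x1 = (-12 - (4)·-2.0000 - (-4)·0.0000 - (-2)·1.0000) / (11) = -0.1818
  x2 = (-3 - (2)·1.0000 - (-2)·0.0000 - (-4)·1.0000) / (12) = -0.0833
  x3 = (-5 - (2)·1.0000 - (1)·-2.0000 - (1)·1.0000) / (7) = -0.8571
  x4 = (-5 - (1)·1.0000 - (3)·-2.0000 - (-2)·0.0000) / (7) = 0.0000

(-0.1818, -0.0833, -0.8571, 0.0000)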